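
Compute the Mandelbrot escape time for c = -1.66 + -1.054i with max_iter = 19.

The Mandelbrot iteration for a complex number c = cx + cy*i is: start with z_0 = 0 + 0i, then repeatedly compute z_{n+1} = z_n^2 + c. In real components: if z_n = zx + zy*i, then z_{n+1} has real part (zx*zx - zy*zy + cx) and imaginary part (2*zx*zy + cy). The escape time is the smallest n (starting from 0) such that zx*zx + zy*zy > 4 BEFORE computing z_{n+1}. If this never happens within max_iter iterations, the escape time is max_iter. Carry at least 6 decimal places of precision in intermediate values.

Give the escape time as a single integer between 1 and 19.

z_0 = 0 + 0i, c = -1.6600 + -1.0540i
Iter 1: z = -1.6600 + -1.0540i, |z|^2 = 3.8665
Iter 2: z = -0.0153 + 2.4453i, |z|^2 = 5.9796
Escaped at iteration 2

Answer: 2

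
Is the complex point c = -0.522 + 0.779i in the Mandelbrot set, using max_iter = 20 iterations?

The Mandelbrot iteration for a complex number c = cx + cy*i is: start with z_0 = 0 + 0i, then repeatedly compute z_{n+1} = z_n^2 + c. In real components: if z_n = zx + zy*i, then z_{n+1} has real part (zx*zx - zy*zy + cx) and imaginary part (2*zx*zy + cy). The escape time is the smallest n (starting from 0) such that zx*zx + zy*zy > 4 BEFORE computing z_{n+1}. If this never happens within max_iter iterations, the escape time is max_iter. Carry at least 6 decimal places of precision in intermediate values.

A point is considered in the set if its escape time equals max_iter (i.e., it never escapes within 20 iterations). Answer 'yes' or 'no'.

Answer: no

Derivation:
z_0 = 0 + 0i, c = -0.5220 + 0.7790i
Iter 1: z = -0.5220 + 0.7790i, |z|^2 = 0.8793
Iter 2: z = -0.8564 + -0.0343i, |z|^2 = 0.7345
Iter 3: z = 0.2102 + 0.8377i, |z|^2 = 0.7459
Iter 4: z = -1.1796 + 1.1311i, |z|^2 = 2.6708
Iter 5: z = -0.4100 + -1.8895i, |z|^2 = 3.7383
Iter 6: z = -3.9241 + 2.3285i, |z|^2 = 20.8205
Escaped at iteration 6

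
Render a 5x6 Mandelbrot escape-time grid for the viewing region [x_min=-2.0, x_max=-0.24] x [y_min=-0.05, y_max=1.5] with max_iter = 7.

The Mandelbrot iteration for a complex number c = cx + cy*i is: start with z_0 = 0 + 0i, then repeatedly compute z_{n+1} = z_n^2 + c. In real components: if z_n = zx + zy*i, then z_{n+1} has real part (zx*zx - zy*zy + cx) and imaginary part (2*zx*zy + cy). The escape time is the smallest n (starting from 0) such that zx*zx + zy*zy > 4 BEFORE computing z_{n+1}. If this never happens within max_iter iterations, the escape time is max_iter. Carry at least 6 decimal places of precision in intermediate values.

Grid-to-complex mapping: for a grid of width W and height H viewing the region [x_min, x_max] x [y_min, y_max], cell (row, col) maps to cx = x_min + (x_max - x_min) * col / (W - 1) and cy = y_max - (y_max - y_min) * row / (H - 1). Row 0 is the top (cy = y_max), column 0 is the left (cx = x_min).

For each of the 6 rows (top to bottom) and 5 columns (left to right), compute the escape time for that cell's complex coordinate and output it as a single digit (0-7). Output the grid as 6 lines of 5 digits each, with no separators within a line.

(row=0, col=0): c = -2.0000 + 1.5000i → escape time 1
(row=0, col=1): c = -1.5600 + 1.5000i → escape time 1
(row=0, col=2): c = -1.1200 + 1.5000i → escape time 2
(row=0, col=3): c = -0.6800 + 1.5000i → escape time 2
(row=0, col=4): c = -0.2400 + 1.5000i → escape time 2
(row=1, col=0): c = -2.0000 + 1.1900i → escape time 1
(row=1, col=1): c = -1.5600 + 1.1900i → escape time 2
(row=1, col=2): c = -1.1200 + 1.1900i → escape time 3
(row=1, col=3): c = -0.6800 + 1.1900i → escape time 3
(row=1, col=4): c = -0.2400 + 1.1900i → escape time 3
(row=2, col=0): c = -2.0000 + 0.8800i → escape time 1
(row=2, col=1): c = -1.5600 + 0.8800i → escape time 3
(row=2, col=2): c = -1.1200 + 0.8800i → escape time 3
(row=2, col=3): c = -0.6800 + 0.8800i → escape time 4
(row=2, col=4): c = -0.2400 + 0.8800i → escape time 7
(row=3, col=0): c = -2.0000 + 0.5700i → escape time 1
(row=3, col=1): c = -1.5600 + 0.5700i → escape time 3
(row=3, col=2): c = -1.1200 + 0.5700i → escape time 4
(row=3, col=3): c = -0.6800 + 0.5700i → escape time 7
(row=3, col=4): c = -0.2400 + 0.5700i → escape time 7
(row=4, col=0): c = -2.0000 + 0.2600i → escape time 1
(row=4, col=1): c = -1.5600 + 0.2600i → escape time 5
(row=4, col=2): c = -1.1200 + 0.2600i → escape time 7
(row=4, col=3): c = -0.6800 + 0.2600i → escape time 7
(row=4, col=4): c = -0.2400 + 0.2600i → escape time 7
(row=5, col=0): c = -2.0000 + -0.0500i → escape time 1
(row=5, col=1): c = -1.5600 + -0.0500i → escape time 7
(row=5, col=2): c = -1.1200 + -0.0500i → escape time 7
(row=5, col=3): c = -0.6800 + -0.0500i → escape time 7
(row=5, col=4): c = -0.2400 + -0.0500i → escape time 7

Answer: 11222
12333
13347
13477
15777
17777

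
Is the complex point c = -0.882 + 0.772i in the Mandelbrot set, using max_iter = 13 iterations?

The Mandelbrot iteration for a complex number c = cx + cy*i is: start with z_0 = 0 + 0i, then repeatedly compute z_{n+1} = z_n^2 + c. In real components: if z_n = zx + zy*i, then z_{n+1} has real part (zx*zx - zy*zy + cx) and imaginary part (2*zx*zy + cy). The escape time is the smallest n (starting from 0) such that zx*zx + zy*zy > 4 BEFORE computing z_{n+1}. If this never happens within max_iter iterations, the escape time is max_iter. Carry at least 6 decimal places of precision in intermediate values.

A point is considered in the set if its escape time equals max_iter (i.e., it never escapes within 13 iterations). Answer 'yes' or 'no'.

z_0 = 0 + 0i, c = -0.8820 + 0.7720i
Iter 1: z = -0.8820 + 0.7720i, |z|^2 = 1.3739
Iter 2: z = -0.7001 + -0.5898i, |z|^2 = 0.8380
Iter 3: z = -0.7398 + 1.5978i, |z|^2 = 3.1003
Iter 4: z = -2.8877 + -1.5921i, |z|^2 = 10.8734
Escaped at iteration 4

Answer: no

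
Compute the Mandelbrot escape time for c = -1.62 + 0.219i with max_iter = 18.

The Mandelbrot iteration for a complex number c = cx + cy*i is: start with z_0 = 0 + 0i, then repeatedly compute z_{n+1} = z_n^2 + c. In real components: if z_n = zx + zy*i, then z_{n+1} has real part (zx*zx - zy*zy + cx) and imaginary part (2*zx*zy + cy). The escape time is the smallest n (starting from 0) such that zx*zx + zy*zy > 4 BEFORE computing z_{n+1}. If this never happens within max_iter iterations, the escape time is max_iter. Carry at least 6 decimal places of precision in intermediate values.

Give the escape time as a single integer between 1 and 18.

z_0 = 0 + 0i, c = -1.6200 + 0.2190i
Iter 1: z = -1.6200 + 0.2190i, |z|^2 = 2.6724
Iter 2: z = 0.9564 + -0.4906i, |z|^2 = 1.1554
Iter 3: z = -0.9459 + -0.7194i, |z|^2 = 1.4122
Iter 4: z = -1.2428 + 1.5799i, |z|^2 = 4.0407
Escaped at iteration 4

Answer: 4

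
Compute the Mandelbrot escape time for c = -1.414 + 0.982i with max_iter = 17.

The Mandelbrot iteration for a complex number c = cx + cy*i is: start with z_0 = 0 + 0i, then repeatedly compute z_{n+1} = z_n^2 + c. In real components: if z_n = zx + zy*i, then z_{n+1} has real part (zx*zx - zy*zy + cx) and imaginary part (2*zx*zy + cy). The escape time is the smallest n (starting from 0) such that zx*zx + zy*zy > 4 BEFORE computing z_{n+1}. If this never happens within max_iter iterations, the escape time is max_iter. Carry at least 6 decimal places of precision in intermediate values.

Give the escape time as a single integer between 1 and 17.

Answer: 3

Derivation:
z_0 = 0 + 0i, c = -1.4140 + 0.9820i
Iter 1: z = -1.4140 + 0.9820i, |z|^2 = 2.9637
Iter 2: z = -0.3789 + -1.7951i, |z|^2 = 3.3660
Iter 3: z = -4.4928 + 2.3424i, |z|^2 = 25.6721
Escaped at iteration 3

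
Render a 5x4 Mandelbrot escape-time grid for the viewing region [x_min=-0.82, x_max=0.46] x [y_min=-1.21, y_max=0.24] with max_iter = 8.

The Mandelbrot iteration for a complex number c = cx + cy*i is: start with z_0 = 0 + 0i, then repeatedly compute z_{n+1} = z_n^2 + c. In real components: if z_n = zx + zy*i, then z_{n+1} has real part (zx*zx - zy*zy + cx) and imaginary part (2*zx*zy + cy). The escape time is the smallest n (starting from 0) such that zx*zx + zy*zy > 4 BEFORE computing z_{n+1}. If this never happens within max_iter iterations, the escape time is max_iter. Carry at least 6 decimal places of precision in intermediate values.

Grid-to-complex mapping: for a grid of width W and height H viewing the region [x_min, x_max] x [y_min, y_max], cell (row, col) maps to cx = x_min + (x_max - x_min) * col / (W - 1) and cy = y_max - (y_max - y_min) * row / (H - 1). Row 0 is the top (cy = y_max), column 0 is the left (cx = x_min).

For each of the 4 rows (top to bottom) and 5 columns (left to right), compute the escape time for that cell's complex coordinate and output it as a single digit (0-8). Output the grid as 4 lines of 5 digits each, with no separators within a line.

Answer: 88887
88887
47874
33322

Derivation:
(row=0, col=0): c = -0.8200 + 0.2400i → escape time 8
(row=0, col=1): c = -0.5000 + 0.2400i → escape time 8
(row=0, col=2): c = -0.1800 + 0.2400i → escape time 8
(row=0, col=3): c = 0.1400 + 0.2400i → escape time 8
(row=0, col=4): c = 0.4600 + 0.2400i → escape time 7
(row=1, col=0): c = -0.8200 + -0.2433i → escape time 8
(row=1, col=1): c = -0.5000 + -0.2433i → escape time 8
(row=1, col=2): c = -0.1800 + -0.2433i → escape time 8
(row=1, col=3): c = 0.1400 + -0.2433i → escape time 8
(row=1, col=4): c = 0.4600 + -0.2433i → escape time 7
(row=2, col=0): c = -0.8200 + -0.7267i → escape time 4
(row=2, col=1): c = -0.5000 + -0.7267i → escape time 7
(row=2, col=2): c = -0.1800 + -0.7267i → escape time 8
(row=2, col=3): c = 0.1400 + -0.7267i → escape time 7
(row=2, col=4): c = 0.4600 + -0.7267i → escape time 4
(row=3, col=0): c = -0.8200 + -1.2100i → escape time 3
(row=3, col=1): c = -0.5000 + -1.2100i → escape time 3
(row=3, col=2): c = -0.1800 + -1.2100i → escape time 3
(row=3, col=3): c = 0.1400 + -1.2100i → escape time 2
(row=3, col=4): c = 0.4600 + -1.2100i → escape time 2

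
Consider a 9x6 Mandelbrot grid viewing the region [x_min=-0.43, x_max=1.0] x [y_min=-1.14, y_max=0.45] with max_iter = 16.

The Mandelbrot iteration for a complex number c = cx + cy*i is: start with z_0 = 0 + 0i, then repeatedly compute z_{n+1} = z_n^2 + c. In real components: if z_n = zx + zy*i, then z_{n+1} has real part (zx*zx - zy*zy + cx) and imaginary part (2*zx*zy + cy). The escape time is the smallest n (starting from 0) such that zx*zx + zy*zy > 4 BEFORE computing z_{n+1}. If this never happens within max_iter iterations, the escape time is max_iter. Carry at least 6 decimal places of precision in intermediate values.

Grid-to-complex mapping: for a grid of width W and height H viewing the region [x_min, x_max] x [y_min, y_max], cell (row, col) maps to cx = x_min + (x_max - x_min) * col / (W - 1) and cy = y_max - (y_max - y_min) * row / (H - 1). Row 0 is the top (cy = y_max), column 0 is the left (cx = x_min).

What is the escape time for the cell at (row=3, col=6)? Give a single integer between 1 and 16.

Answer: 3

Derivation:
z_0 = 0 + 0i, c = 0.6425 + -0.5040i
Iter 1: z = 0.6425 + -0.5040i, |z|^2 = 0.6668
Iter 2: z = 0.8013 + -1.1516i, |z|^2 = 1.9683
Iter 3: z = -0.0417 + -2.3496i, |z|^2 = 5.5223
Escaped at iteration 3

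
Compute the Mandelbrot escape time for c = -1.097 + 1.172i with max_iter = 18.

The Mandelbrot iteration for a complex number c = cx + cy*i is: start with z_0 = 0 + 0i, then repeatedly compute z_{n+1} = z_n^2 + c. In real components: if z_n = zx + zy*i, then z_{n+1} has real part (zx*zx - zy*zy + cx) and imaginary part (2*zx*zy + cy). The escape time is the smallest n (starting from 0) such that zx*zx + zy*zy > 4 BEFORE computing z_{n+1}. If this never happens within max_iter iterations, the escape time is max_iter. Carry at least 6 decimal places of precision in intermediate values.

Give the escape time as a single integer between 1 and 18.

z_0 = 0 + 0i, c = -1.0970 + 1.1720i
Iter 1: z = -1.0970 + 1.1720i, |z|^2 = 2.5770
Iter 2: z = -1.2672 + -1.3994i, |z|^2 = 3.5640
Iter 3: z = -1.4495 + 4.7185i, |z|^2 = 24.3652
Escaped at iteration 3

Answer: 3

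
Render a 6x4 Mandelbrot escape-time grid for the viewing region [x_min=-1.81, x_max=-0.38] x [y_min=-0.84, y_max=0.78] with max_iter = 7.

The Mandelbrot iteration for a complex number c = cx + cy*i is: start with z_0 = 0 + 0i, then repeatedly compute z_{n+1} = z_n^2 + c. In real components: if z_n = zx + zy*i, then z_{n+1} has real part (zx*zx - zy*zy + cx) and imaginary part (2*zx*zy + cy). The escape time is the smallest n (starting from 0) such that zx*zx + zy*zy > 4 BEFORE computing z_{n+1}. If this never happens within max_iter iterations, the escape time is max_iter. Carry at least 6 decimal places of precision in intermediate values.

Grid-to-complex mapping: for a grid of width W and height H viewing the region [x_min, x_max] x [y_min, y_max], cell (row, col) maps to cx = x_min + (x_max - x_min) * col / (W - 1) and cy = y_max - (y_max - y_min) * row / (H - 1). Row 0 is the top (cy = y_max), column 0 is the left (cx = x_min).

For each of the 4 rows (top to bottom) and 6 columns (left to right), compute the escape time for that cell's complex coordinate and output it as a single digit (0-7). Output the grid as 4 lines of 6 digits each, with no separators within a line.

(row=0, col=0): c = -1.8100 + 0.7800i → escape time 2
(row=0, col=1): c = -1.5240 + 0.7800i → escape time 3
(row=0, col=2): c = -1.2380 + 0.7800i → escape time 3
(row=0, col=3): c = -0.9520 + 0.7800i → escape time 4
(row=0, col=4): c = -0.6660 + 0.7800i → escape time 4
(row=0, col=5): c = -0.3800 + 0.7800i → escape time 7
(row=1, col=0): c = -1.8100 + 0.2400i → escape time 4
(row=1, col=1): c = -1.5240 + 0.2400i → escape time 5
(row=1, col=2): c = -1.2380 + 0.2400i → escape time 7
(row=1, col=3): c = -0.9520 + 0.2400i → escape time 7
(row=1, col=4): c = -0.6660 + 0.2400i → escape time 7
(row=1, col=5): c = -0.3800 + 0.2400i → escape time 7
(row=2, col=0): c = -1.8100 + -0.3000i → escape time 4
(row=2, col=1): c = -1.5240 + -0.3000i → escape time 5
(row=2, col=2): c = -1.2380 + -0.3000i → escape time 7
(row=2, col=3): c = -0.9520 + -0.3000i → escape time 7
(row=2, col=4): c = -0.6660 + -0.3000i → escape time 7
(row=2, col=5): c = -0.3800 + -0.3000i → escape time 7
(row=3, col=0): c = -1.8100 + -0.8400i → escape time 2
(row=3, col=1): c = -1.5240 + -0.8400i → escape time 3
(row=3, col=2): c = -1.2380 + -0.8400i → escape time 3
(row=3, col=3): c = -0.9520 + -0.8400i → escape time 3
(row=3, col=4): c = -0.6660 + -0.8400i → escape time 4
(row=3, col=5): c = -0.3800 + -0.8400i → escape time 6

Answer: 233447
457777
457777
233346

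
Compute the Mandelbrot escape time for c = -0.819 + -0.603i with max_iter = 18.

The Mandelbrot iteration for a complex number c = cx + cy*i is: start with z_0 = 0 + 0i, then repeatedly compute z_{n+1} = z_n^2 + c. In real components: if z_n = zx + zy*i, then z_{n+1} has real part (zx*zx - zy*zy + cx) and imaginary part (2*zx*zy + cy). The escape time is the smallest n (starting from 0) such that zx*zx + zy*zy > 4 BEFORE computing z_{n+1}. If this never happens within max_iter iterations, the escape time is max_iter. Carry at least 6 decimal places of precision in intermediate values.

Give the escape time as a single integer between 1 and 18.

Answer: 5

Derivation:
z_0 = 0 + 0i, c = -0.8190 + -0.6030i
Iter 1: z = -0.8190 + -0.6030i, |z|^2 = 1.0344
Iter 2: z = -0.5118 + 0.3847i, |z|^2 = 0.4100
Iter 3: z = -0.7050 + -0.9968i, |z|^2 = 1.4907
Iter 4: z = -1.3156 + 0.8026i, |z|^2 = 2.3750
Iter 5: z = 0.2678 + -2.7147i, |z|^2 = 7.4415
Escaped at iteration 5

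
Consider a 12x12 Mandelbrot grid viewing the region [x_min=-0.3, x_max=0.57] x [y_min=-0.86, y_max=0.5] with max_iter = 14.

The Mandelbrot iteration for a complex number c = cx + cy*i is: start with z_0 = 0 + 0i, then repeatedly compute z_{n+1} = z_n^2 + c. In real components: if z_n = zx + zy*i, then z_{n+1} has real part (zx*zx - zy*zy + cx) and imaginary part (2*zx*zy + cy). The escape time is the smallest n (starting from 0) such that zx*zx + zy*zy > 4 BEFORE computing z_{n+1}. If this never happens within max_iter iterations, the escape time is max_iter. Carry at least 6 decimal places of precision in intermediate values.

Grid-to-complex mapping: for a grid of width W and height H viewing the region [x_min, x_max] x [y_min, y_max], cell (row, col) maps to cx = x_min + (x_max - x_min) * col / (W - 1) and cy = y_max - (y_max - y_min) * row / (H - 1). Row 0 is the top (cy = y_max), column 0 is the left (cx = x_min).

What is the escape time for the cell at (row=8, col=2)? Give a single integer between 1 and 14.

z_0 = 0 + 0i, c = -0.1418 + -0.4891i
Iter 1: z = -0.1418 + -0.4891i, |z|^2 = 0.2593
Iter 2: z = -0.3609 + -0.3504i, |z|^2 = 0.2530
Iter 3: z = -0.1343 + -0.2362i, |z|^2 = 0.0738
Iter 4: z = -0.1796 + -0.4256i, |z|^2 = 0.2134
Iter 5: z = -0.2907 + -0.3362i, |z|^2 = 0.1976
Iter 6: z = -0.1703 + -0.2936i, |z|^2 = 0.1152
Iter 7: z = -0.1990 + -0.3891i, |z|^2 = 0.1910
Iter 8: z = -0.2536 + -0.3342i, |z|^2 = 0.1760
Iter 9: z = -0.1892 + -0.3196i, |z|^2 = 0.1379
Iter 10: z = -0.2081 + -0.3682i, |z|^2 = 0.1789
Iter 11: z = -0.2340 + -0.3358i, |z|^2 = 0.1676
Iter 12: z = -0.1998 + -0.3319i, |z|^2 = 0.1501
Iter 13: z = -0.2120 + -0.3564i, |z|^2 = 0.1720

Answer: 14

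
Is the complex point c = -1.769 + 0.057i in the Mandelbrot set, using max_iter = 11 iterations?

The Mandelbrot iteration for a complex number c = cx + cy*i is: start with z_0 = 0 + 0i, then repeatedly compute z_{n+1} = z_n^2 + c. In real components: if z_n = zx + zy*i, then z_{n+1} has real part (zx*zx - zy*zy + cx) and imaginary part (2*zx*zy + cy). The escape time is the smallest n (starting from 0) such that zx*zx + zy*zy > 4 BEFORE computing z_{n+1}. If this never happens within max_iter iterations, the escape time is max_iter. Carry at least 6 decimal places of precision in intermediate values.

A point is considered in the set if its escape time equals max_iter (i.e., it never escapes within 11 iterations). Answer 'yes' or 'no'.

z_0 = 0 + 0i, c = -1.7690 + 0.0570i
Iter 1: z = -1.7690 + 0.0570i, |z|^2 = 3.1326
Iter 2: z = 1.3571 + -0.1447i, |z|^2 = 1.8627
Iter 3: z = 0.0518 + -0.3357i, |z|^2 = 0.1154
Iter 4: z = -1.8790 + 0.0222i, |z|^2 = 3.5311
Iter 5: z = 1.7611 + -0.0265i, |z|^2 = 3.1021
Iter 6: z = 1.3317 + -0.0362i, |z|^2 = 1.7746
Iter 7: z = 0.0030 + -0.0394i, |z|^2 = 0.0016
Iter 8: z = -1.7705 + 0.0568i, |z|^2 = 3.1381
Iter 9: z = 1.3626 + -0.1440i, |z|^2 = 1.8774
Iter 10: z = 0.0670 + -0.3354i, |z|^2 = 0.1170
Did not escape in 11 iterations → in set

Answer: yes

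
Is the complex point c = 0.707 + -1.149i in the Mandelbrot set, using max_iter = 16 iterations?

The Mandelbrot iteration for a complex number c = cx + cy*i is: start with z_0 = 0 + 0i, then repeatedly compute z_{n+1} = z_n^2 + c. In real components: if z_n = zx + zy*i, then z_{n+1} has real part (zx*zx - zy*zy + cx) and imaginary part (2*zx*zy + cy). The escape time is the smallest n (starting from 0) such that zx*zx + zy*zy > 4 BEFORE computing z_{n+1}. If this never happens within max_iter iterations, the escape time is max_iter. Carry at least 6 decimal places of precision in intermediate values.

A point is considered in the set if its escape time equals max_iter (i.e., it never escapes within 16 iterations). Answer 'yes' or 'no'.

Answer: no

Derivation:
z_0 = 0 + 0i, c = 0.7070 + -1.1490i
Iter 1: z = 0.7070 + -1.1490i, |z|^2 = 1.8200
Iter 2: z = -0.1134 + -2.7737i, |z|^2 = 7.7062
Escaped at iteration 2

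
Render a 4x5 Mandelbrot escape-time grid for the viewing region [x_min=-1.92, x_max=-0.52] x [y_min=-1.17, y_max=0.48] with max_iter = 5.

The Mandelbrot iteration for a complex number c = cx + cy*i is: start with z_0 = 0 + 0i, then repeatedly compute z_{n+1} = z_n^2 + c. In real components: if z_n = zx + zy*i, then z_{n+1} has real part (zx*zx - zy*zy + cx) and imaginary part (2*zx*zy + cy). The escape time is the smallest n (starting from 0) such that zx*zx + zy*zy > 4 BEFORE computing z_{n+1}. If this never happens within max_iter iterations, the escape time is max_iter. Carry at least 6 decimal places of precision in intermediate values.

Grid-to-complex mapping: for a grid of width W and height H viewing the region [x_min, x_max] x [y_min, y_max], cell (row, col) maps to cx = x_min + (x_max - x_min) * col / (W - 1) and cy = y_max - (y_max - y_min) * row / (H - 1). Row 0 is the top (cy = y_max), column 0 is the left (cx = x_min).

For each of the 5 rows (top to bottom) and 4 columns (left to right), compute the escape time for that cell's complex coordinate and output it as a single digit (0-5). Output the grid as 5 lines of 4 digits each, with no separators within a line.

Answer: 2355
5555
3555
1335
1233

Derivation:
(row=0, col=0): c = -1.9200 + 0.4800i → escape time 2
(row=0, col=1): c = -1.4533 + 0.4800i → escape time 3
(row=0, col=2): c = -0.9867 + 0.4800i → escape time 5
(row=0, col=3): c = -0.5200 + 0.4800i → escape time 5
(row=1, col=0): c = -1.9200 + 0.0675i → escape time 5
(row=1, col=1): c = -1.4533 + 0.0675i → escape time 5
(row=1, col=2): c = -0.9867 + 0.0675i → escape time 5
(row=1, col=3): c = -0.5200 + 0.0675i → escape time 5
(row=2, col=0): c = -1.9200 + -0.3450i → escape time 3
(row=2, col=1): c = -1.4533 + -0.3450i → escape time 5
(row=2, col=2): c = -0.9867 + -0.3450i → escape time 5
(row=2, col=3): c = -0.5200 + -0.3450i → escape time 5
(row=3, col=0): c = -1.9200 + -0.7575i → escape time 1
(row=3, col=1): c = -1.4533 + -0.7575i → escape time 3
(row=3, col=2): c = -0.9867 + -0.7575i → escape time 3
(row=3, col=3): c = -0.5200 + -0.7575i → escape time 5
(row=4, col=0): c = -1.9200 + -1.1700i → escape time 1
(row=4, col=1): c = -1.4533 + -1.1700i → escape time 2
(row=4, col=2): c = -0.9867 + -1.1700i → escape time 3
(row=4, col=3): c = -0.5200 + -1.1700i → escape time 3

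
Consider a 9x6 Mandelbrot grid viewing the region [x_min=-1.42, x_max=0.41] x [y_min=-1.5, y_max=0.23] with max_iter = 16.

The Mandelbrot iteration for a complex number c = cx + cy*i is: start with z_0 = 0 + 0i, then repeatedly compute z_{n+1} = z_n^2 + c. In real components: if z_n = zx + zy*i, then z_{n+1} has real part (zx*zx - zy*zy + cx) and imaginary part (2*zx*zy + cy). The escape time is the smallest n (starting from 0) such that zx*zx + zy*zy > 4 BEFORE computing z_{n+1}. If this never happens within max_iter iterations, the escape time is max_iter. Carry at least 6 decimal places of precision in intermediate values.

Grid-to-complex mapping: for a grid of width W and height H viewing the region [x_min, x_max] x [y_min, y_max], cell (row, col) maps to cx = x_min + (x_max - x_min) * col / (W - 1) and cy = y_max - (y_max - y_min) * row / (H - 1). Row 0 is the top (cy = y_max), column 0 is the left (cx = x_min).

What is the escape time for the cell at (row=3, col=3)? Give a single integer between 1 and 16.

z_0 = 0 + 0i, c = -0.7338 + -0.8080i
Iter 1: z = -0.7338 + -0.8080i, |z|^2 = 1.1913
Iter 2: z = -0.8482 + 0.3777i, |z|^2 = 0.8622
Iter 3: z = -0.1570 + -1.4488i, |z|^2 = 2.1237
Iter 4: z = -2.8082 + -0.3532i, |z|^2 = 8.0107
Escaped at iteration 4

Answer: 4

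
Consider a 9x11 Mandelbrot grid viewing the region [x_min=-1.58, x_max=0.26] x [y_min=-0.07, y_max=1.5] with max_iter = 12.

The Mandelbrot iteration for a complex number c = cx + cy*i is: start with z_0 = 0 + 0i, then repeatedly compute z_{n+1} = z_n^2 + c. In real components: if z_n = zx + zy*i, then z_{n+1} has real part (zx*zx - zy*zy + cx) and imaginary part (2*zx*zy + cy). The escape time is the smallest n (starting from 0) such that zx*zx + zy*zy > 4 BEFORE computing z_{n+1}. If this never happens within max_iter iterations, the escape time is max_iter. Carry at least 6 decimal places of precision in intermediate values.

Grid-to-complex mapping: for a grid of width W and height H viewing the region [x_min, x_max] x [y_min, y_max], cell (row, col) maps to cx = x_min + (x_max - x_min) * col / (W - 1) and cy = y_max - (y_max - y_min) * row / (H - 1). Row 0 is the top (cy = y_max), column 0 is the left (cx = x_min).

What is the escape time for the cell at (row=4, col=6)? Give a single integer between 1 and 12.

z_0 = 0 + 0i, c = -0.2000 + 0.8720i
Iter 1: z = -0.2000 + 0.8720i, |z|^2 = 0.8004
Iter 2: z = -0.9204 + 0.5232i, |z|^2 = 1.1208
Iter 3: z = 0.3734 + -0.0911i, |z|^2 = 0.1477
Iter 4: z = -0.0689 + 0.8040i, |z|^2 = 0.6511
Iter 5: z = -0.8416 + 0.7612i, |z|^2 = 1.2878
Iter 6: z = -0.0711 + -0.4093i, |z|^2 = 0.1726
Iter 7: z = -0.3625 + 0.9302i, |z|^2 = 0.9967
Iter 8: z = -0.9339 + 0.1976i, |z|^2 = 0.9112
Iter 9: z = 0.6331 + 0.5030i, |z|^2 = 0.6538
Iter 10: z = -0.0522 + 1.5089i, |z|^2 = 2.2794
Iter 11: z = -2.4739 + 0.7146i, |z|^2 = 6.6311
Escaped at iteration 11

Answer: 11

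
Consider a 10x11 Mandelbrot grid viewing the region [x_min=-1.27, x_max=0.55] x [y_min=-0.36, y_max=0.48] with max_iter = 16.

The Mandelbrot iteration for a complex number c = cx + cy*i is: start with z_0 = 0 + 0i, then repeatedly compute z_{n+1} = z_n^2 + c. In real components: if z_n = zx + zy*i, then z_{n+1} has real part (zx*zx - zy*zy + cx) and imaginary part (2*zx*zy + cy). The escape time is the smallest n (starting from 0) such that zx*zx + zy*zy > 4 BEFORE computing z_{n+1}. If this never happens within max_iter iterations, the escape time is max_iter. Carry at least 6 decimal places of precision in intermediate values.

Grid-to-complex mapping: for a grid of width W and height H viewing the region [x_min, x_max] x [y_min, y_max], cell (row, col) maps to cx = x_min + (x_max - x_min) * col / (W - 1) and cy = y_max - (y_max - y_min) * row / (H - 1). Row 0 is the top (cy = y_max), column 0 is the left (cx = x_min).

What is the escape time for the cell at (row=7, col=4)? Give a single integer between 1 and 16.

Answer: 16

Derivation:
z_0 = 0 + 0i, c = -0.4611 + -0.1080i
Iter 1: z = -0.4611 + -0.1080i, |z|^2 = 0.2243
Iter 2: z = -0.2602 + -0.0084i, |z|^2 = 0.0677
Iter 3: z = -0.3935 + -0.1036i, |z|^2 = 0.1656
Iter 4: z = -0.3170 + -0.0264i, |z|^2 = 0.1012
Iter 5: z = -0.3613 + -0.0912i, |z|^2 = 0.1389
Iter 6: z = -0.3389 + -0.0421i, |z|^2 = 0.1166
Iter 7: z = -0.3480 + -0.0795i, |z|^2 = 0.1274
Iter 8: z = -0.3463 + -0.0527i, |z|^2 = 0.1227
Iter 9: z = -0.3440 + -0.0715i, |z|^2 = 0.1234
Iter 10: z = -0.3479 + -0.0588i, |z|^2 = 0.1245
Iter 11: z = -0.3435 + -0.0671i, |z|^2 = 0.1225
Iter 12: z = -0.3476 + -0.0619i, |z|^2 = 0.1247
Iter 13: z = -0.3441 + -0.0650i, |z|^2 = 0.1226
Iter 14: z = -0.3469 + -0.0633i, |z|^2 = 0.1244
Iter 15: z = -0.3448 + -0.0641i, |z|^2 = 0.1230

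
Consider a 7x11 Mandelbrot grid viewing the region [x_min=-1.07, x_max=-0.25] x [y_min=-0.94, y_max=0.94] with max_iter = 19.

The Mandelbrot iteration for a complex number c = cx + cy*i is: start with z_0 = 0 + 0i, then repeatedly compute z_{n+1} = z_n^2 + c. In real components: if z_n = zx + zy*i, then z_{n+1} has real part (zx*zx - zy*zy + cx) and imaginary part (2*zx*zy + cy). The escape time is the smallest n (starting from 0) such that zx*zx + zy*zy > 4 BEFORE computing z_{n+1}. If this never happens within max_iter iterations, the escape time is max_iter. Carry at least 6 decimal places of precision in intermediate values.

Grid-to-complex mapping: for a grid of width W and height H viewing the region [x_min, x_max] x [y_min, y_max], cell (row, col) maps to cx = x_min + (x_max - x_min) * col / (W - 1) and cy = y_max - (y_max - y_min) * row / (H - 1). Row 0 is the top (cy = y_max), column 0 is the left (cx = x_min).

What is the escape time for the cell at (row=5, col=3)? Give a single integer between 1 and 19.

Answer: 19

Derivation:
z_0 = 0 + 0i, c = -0.6600 + 0.0000i
Iter 1: z = -0.6600 + 0.0000i, |z|^2 = 0.4356
Iter 2: z = -0.2244 + -0.0000i, |z|^2 = 0.0504
Iter 3: z = -0.6096 + 0.0000i, |z|^2 = 0.3717
Iter 4: z = -0.2883 + -0.0000i, |z|^2 = 0.0831
Iter 5: z = -0.5769 + 0.0000i, |z|^2 = 0.3328
Iter 6: z = -0.3272 + -0.0000i, |z|^2 = 0.1071
Iter 7: z = -0.5529 + 0.0000i, |z|^2 = 0.3057
Iter 8: z = -0.3543 + -0.0000i, |z|^2 = 0.1255
Iter 9: z = -0.5345 + 0.0000i, |z|^2 = 0.2857
Iter 10: z = -0.3743 + -0.0000i, |z|^2 = 0.1401
Iter 11: z = -0.5199 + 0.0000i, |z|^2 = 0.2703
Iter 12: z = -0.3897 + -0.0000i, |z|^2 = 0.1519
Iter 13: z = -0.5081 + 0.0000i, |z|^2 = 0.2582
Iter 14: z = -0.4018 + -0.0000i, |z|^2 = 0.1615
Iter 15: z = -0.4985 + 0.0000i, |z|^2 = 0.2485
Iter 16: z = -0.4115 + -0.0000i, |z|^2 = 0.1693
Iter 17: z = -0.4907 + 0.0000i, |z|^2 = 0.2408
Iter 18: z = -0.4192 + -0.0000i, |z|^2 = 0.1757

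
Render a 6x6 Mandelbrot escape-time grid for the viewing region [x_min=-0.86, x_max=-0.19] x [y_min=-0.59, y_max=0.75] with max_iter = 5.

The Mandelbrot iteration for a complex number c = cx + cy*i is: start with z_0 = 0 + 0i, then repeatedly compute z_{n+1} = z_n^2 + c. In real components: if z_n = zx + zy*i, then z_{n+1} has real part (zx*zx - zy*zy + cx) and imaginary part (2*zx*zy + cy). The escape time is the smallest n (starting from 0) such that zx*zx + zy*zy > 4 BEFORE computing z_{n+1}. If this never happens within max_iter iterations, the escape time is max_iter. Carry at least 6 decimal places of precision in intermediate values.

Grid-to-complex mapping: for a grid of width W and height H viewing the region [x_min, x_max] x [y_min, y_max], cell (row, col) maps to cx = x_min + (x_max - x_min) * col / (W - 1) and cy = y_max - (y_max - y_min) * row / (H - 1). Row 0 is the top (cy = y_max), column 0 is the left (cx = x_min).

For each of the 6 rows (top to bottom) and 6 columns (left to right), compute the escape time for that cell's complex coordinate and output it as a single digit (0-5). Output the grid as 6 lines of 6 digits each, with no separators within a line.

(row=0, col=0): c = -0.8600 + 0.7500i → escape time 4
(row=0, col=1): c = -0.7260 + 0.7500i → escape time 4
(row=0, col=2): c = -0.5920 + 0.7500i → escape time 5
(row=0, col=3): c = -0.4580 + 0.7500i → escape time 5
(row=0, col=4): c = -0.3240 + 0.7500i → escape time 5
(row=0, col=5): c = -0.1900 + 0.7500i → escape time 5
(row=1, col=0): c = -0.8600 + 0.4820i → escape time 5
(row=1, col=1): c = -0.7260 + 0.4820i → escape time 5
(row=1, col=2): c = -0.5920 + 0.4820i → escape time 5
(row=1, col=3): c = -0.4580 + 0.4820i → escape time 5
(row=1, col=4): c = -0.3240 + 0.4820i → escape time 5
(row=1, col=5): c = -0.1900 + 0.4820i → escape time 5
(row=2, col=0): c = -0.8600 + 0.2140i → escape time 5
(row=2, col=1): c = -0.7260 + 0.2140i → escape time 5
(row=2, col=2): c = -0.5920 + 0.2140i → escape time 5
(row=2, col=3): c = -0.4580 + 0.2140i → escape time 5
(row=2, col=4): c = -0.3240 + 0.2140i → escape time 5
(row=2, col=5): c = -0.1900 + 0.2140i → escape time 5
(row=3, col=0): c = -0.8600 + -0.0540i → escape time 5
(row=3, col=1): c = -0.7260 + -0.0540i → escape time 5
(row=3, col=2): c = -0.5920 + -0.0540i → escape time 5
(row=3, col=3): c = -0.4580 + -0.0540i → escape time 5
(row=3, col=4): c = -0.3240 + -0.0540i → escape time 5
(row=3, col=5): c = -0.1900 + -0.0540i → escape time 5
(row=4, col=0): c = -0.8600 + -0.3220i → escape time 5
(row=4, col=1): c = -0.7260 + -0.3220i → escape time 5
(row=4, col=2): c = -0.5920 + -0.3220i → escape time 5
(row=4, col=3): c = -0.4580 + -0.3220i → escape time 5
(row=4, col=4): c = -0.3240 + -0.3220i → escape time 5
(row=4, col=5): c = -0.1900 + -0.3220i → escape time 5
(row=5, col=0): c = -0.8600 + -0.5900i → escape time 5
(row=5, col=1): c = -0.7260 + -0.5900i → escape time 5
(row=5, col=2): c = -0.5920 + -0.5900i → escape time 5
(row=5, col=3): c = -0.4580 + -0.5900i → escape time 5
(row=5, col=4): c = -0.3240 + -0.5900i → escape time 5
(row=5, col=5): c = -0.1900 + -0.5900i → escape time 5

Answer: 445555
555555
555555
555555
555555
555555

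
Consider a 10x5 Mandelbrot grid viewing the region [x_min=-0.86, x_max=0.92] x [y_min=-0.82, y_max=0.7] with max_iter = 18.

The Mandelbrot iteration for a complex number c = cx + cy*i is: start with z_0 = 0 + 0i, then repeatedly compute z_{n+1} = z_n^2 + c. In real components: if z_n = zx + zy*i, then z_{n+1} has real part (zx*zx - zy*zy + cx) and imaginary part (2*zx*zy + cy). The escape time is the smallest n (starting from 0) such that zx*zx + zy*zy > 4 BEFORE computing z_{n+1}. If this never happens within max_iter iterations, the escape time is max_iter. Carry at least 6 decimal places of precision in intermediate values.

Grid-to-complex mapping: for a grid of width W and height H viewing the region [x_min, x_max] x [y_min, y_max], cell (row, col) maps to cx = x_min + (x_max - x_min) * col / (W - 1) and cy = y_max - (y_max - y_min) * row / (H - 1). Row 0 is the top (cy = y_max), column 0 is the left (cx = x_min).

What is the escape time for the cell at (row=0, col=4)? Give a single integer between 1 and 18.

z_0 = 0 + 0i, c = -0.0689 + 0.7000i
Iter 1: z = -0.0689 + 0.7000i, |z|^2 = 0.4947
Iter 2: z = -0.5541 + 0.6036i, |z|^2 = 0.6714
Iter 3: z = -0.1261 + 0.0311i, |z|^2 = 0.0169
Iter 4: z = -0.0540 + 0.6922i, |z|^2 = 0.4820
Iter 5: z = -0.5451 + 0.6253i, |z|^2 = 0.6881
Iter 6: z = -0.1628 + 0.0183i, |z|^2 = 0.0268
Iter 7: z = -0.0427 + 0.6940i, |z|^2 = 0.4835
Iter 8: z = -0.5487 + 0.6407i, |z|^2 = 0.7116
Iter 9: z = -0.1783 + -0.0032i, |z|^2 = 0.0318
Iter 10: z = -0.0371 + 0.7011i, |z|^2 = 0.4930
Iter 11: z = -0.5591 + 0.6480i, |z|^2 = 0.7324
Iter 12: z = -0.1761 + -0.0245i, |z|^2 = 0.0316
Iter 13: z = -0.0385 + 0.7086i, |z|^2 = 0.5037
Iter 14: z = -0.5696 + 0.6455i, |z|^2 = 0.7411
Iter 15: z = -0.1611 + -0.0353i, |z|^2 = 0.0272
Iter 16: z = -0.0442 + 0.7114i, |z|^2 = 0.5080
Iter 17: z = -0.5730 + 0.6371i, |z|^2 = 0.7343

Answer: 18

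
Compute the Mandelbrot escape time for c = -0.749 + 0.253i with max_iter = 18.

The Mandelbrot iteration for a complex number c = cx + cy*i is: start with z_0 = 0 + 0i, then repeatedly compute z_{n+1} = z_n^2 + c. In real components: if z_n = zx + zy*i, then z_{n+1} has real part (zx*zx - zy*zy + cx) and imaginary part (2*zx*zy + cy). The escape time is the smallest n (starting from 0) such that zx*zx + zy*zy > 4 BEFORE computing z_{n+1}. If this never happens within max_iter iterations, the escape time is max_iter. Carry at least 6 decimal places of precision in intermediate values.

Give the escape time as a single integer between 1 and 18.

Answer: 13

Derivation:
z_0 = 0 + 0i, c = -0.7490 + 0.2530i
Iter 1: z = -0.7490 + 0.2530i, |z|^2 = 0.6250
Iter 2: z = -0.2520 + -0.1260i, |z|^2 = 0.0794
Iter 3: z = -0.7014 + 0.3165i, |z|^2 = 0.5921
Iter 4: z = -0.3573 + -0.1910i, |z|^2 = 0.1641
Iter 5: z = -0.6578 + 0.3895i, |z|^2 = 0.5844
Iter 6: z = -0.4679 + -0.2594i, |z|^2 = 0.2862
Iter 7: z = -0.5973 + 0.4957i, |z|^2 = 0.6026
Iter 8: z = -0.6380 + -0.3393i, |z|^2 = 0.5221
Iter 9: z = -0.4571 + 0.6859i, |z|^2 = 0.6793
Iter 10: z = -1.0105 + -0.3740i, |z|^2 = 1.1609
Iter 11: z = 0.1322 + 1.0088i, |z|^2 = 1.0352
Iter 12: z = -1.7493 + 0.5197i, |z|^2 = 3.3301
Iter 13: z = 2.0409 + -1.5652i, |z|^2 = 6.6150
Escaped at iteration 13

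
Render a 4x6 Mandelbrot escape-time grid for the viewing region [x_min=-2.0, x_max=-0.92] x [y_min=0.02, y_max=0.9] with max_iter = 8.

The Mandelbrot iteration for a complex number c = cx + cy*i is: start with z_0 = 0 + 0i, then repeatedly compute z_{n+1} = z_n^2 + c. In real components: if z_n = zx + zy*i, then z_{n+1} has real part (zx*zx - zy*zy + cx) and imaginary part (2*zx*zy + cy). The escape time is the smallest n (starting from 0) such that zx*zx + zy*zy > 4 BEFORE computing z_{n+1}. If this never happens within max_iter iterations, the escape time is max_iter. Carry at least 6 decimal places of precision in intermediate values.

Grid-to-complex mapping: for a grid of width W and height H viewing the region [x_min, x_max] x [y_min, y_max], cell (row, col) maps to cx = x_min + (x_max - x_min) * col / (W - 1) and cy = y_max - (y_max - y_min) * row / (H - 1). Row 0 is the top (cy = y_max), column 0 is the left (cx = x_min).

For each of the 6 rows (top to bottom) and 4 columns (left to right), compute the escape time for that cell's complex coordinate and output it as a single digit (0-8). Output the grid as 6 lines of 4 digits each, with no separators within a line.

Answer: 1233
1334
1335
1487
1588
1888

Derivation:
(row=0, col=0): c = -2.0000 + 0.9000i → escape time 1
(row=0, col=1): c = -1.6400 + 0.9000i → escape time 2
(row=0, col=2): c = -1.2800 + 0.9000i → escape time 3
(row=0, col=3): c = -0.9200 + 0.9000i → escape time 3
(row=1, col=0): c = -2.0000 + 0.7240i → escape time 1
(row=1, col=1): c = -1.6400 + 0.7240i → escape time 3
(row=1, col=2): c = -1.2800 + 0.7240i → escape time 3
(row=1, col=3): c = -0.9200 + 0.7240i → escape time 4
(row=2, col=0): c = -2.0000 + 0.5480i → escape time 1
(row=2, col=1): c = -1.6400 + 0.5480i → escape time 3
(row=2, col=2): c = -1.2800 + 0.5480i → escape time 3
(row=2, col=3): c = -0.9200 + 0.5480i → escape time 5
(row=3, col=0): c = -2.0000 + 0.3720i → escape time 1
(row=3, col=1): c = -1.6400 + 0.3720i → escape time 4
(row=3, col=2): c = -1.2800 + 0.3720i → escape time 8
(row=3, col=3): c = -0.9200 + 0.3720i → escape time 7
(row=4, col=0): c = -2.0000 + 0.1960i → escape time 1
(row=4, col=1): c = -1.6400 + 0.1960i → escape time 5
(row=4, col=2): c = -1.2800 + 0.1960i → escape time 8
(row=4, col=3): c = -0.9200 + 0.1960i → escape time 8
(row=5, col=0): c = -2.0000 + 0.0200i → escape time 1
(row=5, col=1): c = -1.6400 + 0.0200i → escape time 8
(row=5, col=2): c = -1.2800 + 0.0200i → escape time 8
(row=5, col=3): c = -0.9200 + 0.0200i → escape time 8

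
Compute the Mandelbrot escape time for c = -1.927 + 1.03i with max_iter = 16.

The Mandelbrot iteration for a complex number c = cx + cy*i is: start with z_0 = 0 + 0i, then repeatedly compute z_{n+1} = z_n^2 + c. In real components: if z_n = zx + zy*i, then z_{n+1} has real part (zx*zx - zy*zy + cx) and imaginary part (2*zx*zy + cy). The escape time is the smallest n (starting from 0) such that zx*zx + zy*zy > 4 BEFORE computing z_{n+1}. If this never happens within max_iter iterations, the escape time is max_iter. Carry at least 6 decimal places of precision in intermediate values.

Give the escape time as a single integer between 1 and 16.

Answer: 1

Derivation:
z_0 = 0 + 0i, c = -1.9270 + 1.0300i
Iter 1: z = -1.9270 + 1.0300i, |z|^2 = 4.7742
Escaped at iteration 1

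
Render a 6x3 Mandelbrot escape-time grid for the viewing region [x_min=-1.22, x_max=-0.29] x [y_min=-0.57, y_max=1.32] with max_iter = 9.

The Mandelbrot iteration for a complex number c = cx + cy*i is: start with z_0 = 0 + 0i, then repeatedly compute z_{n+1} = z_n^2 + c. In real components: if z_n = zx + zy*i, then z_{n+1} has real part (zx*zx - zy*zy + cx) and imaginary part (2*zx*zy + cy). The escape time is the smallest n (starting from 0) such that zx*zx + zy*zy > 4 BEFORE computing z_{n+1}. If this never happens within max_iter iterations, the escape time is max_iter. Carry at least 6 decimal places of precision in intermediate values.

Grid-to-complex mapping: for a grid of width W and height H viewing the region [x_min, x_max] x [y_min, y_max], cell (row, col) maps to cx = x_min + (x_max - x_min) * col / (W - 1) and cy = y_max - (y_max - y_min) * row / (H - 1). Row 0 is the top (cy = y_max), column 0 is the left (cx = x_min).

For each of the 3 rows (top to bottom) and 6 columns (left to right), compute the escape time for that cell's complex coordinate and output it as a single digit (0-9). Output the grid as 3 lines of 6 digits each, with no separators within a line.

(row=0, col=0): c = -1.2200 + 1.3200i → escape time 2
(row=0, col=1): c = -1.0340 + 1.3200i → escape time 2
(row=0, col=2): c = -0.8480 + 1.3200i → escape time 2
(row=0, col=3): c = -0.6620 + 1.3200i → escape time 2
(row=0, col=4): c = -0.4760 + 1.3200i → escape time 3
(row=0, col=5): c = -0.2900 + 1.3200i → escape time 2
(row=1, col=0): c = -1.2200 + 0.3750i → escape time 8
(row=1, col=1): c = -1.0340 + 0.3750i → escape time 9
(row=1, col=2): c = -0.8480 + 0.3750i → escape time 7
(row=1, col=3): c = -0.6620 + 0.3750i → escape time 9
(row=1, col=4): c = -0.4760 + 0.3750i → escape time 9
(row=1, col=5): c = -0.2900 + 0.3750i → escape time 9
(row=2, col=0): c = -1.2200 + -0.5700i → escape time 3
(row=2, col=1): c = -1.0340 + -0.5700i → escape time 5
(row=2, col=2): c = -0.8480 + -0.5700i → escape time 5
(row=2, col=3): c = -0.6620 + -0.5700i → escape time 7
(row=2, col=4): c = -0.4760 + -0.5700i → escape time 9
(row=2, col=5): c = -0.2900 + -0.5700i → escape time 9

Answer: 222232
897999
355799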